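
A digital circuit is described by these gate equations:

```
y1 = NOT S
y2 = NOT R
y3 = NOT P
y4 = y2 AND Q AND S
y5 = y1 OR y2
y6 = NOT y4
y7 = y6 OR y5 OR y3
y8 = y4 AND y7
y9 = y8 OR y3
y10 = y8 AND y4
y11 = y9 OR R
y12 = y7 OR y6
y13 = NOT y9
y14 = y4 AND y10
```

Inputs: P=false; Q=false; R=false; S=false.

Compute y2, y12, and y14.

y2 = true; y12 = true; y14 = false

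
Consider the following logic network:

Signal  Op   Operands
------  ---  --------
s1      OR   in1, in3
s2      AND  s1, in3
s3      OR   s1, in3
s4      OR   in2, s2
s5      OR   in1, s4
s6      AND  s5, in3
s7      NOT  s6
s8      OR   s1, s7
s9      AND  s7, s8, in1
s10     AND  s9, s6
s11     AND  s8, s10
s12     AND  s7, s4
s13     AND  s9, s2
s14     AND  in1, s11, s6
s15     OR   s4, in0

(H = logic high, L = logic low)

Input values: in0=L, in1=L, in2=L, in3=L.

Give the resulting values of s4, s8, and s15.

s4 = L  s8 = H  s15 = L

s1 = in1 OR in3 = L OR L = L
s2 = s1 AND in3 = L AND L = L
s4 = in2 OR s2 = L OR L = L
s5 = in1 OR s4 = L OR L = L
s6 = s5 AND in3 = L AND L = L
s7 = NOT s6 = NOT L = H
s8 = s1 OR s7 = L OR H = H
s15 = s4 OR in0 = L OR L = L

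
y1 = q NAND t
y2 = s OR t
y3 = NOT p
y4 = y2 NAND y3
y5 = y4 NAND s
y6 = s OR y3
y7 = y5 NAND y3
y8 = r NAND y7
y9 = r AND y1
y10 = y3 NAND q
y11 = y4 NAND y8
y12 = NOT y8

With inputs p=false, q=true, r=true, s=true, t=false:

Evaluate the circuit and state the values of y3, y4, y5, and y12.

y2 = s OR t = true OR false = true
y3 = NOT p = NOT false = true
y4 = y2 NAND y3 = true NAND true = false
y5 = y4 NAND s = false NAND true = true
y7 = y5 NAND y3 = true NAND true = false
y8 = r NAND y7 = true NAND false = true
y12 = NOT y8 = NOT true = false

y3 = true  y4 = false  y5 = true  y12 = false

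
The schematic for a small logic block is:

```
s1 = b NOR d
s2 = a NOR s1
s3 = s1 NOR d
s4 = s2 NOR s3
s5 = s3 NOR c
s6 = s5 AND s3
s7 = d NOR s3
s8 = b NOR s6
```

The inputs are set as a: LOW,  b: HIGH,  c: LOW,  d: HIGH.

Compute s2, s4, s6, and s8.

s2 = HIGH; s4 = LOW; s6 = LOW; s8 = LOW

s1 = b NOR d = HIGH NOR HIGH = LOW
s2 = a NOR s1 = LOW NOR LOW = HIGH
s3 = s1 NOR d = LOW NOR HIGH = LOW
s4 = s2 NOR s3 = HIGH NOR LOW = LOW
s5 = s3 NOR c = LOW NOR LOW = HIGH
s6 = s5 AND s3 = HIGH AND LOW = LOW
s8 = b NOR s6 = HIGH NOR LOW = LOW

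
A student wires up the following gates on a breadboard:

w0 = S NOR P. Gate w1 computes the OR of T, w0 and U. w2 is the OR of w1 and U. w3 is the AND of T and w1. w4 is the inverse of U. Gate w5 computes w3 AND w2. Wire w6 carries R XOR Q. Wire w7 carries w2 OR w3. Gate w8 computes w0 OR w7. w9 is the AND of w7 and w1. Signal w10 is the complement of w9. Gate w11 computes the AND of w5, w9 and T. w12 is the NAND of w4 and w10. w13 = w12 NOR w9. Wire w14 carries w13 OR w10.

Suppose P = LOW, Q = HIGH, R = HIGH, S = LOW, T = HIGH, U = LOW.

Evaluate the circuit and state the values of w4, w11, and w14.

w4 = HIGH, w11 = HIGH, w14 = LOW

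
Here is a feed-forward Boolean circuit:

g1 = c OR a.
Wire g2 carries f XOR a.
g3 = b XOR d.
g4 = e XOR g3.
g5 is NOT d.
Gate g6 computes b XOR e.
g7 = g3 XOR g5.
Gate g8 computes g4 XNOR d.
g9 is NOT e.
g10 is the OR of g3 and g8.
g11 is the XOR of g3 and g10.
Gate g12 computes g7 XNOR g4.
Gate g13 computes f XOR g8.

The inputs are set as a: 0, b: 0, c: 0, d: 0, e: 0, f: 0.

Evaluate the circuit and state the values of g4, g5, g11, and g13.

g3 = b XOR d = 0 XOR 0 = 0
g4 = e XOR g3 = 0 XOR 0 = 0
g5 = NOT d = NOT 0 = 1
g8 = g4 XNOR d = 0 XNOR 0 = 1
g10 = g3 OR g8 = 0 OR 1 = 1
g11 = g3 XOR g10 = 0 XOR 1 = 1
g13 = f XOR g8 = 0 XOR 1 = 1

g4 = 0  g5 = 1  g11 = 1  g13 = 1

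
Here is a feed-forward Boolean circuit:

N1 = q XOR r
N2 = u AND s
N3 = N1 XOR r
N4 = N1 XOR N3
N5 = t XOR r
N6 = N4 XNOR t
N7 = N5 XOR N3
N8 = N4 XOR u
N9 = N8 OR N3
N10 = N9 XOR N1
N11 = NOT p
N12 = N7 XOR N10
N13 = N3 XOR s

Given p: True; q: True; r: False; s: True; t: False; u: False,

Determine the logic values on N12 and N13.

N1 = q XOR r = True XOR False = True
N3 = N1 XOR r = True XOR False = True
N4 = N1 XOR N3 = True XOR True = False
N5 = t XOR r = False XOR False = False
N7 = N5 XOR N3 = False XOR True = True
N8 = N4 XOR u = False XOR False = False
N9 = N8 OR N3 = False OR True = True
N10 = N9 XOR N1 = True XOR True = False
N12 = N7 XOR N10 = True XOR False = True
N13 = N3 XOR s = True XOR True = False

N12 = True  N13 = False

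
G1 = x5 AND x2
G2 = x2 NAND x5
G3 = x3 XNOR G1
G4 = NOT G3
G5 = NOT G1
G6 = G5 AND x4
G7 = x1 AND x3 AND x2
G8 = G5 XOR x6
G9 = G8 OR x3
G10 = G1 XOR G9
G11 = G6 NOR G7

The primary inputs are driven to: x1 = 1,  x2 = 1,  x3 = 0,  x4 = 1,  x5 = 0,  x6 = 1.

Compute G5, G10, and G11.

G5 = 1, G10 = 0, G11 = 0

G1 = x5 AND x2 = 0 AND 1 = 0
G5 = NOT G1 = NOT 0 = 1
G6 = G5 AND x4 = 1 AND 1 = 1
G7 = x1 AND x3 AND x2 = 1 AND 0 AND 1 = 0
G8 = G5 XOR x6 = 1 XOR 1 = 0
G9 = G8 OR x3 = 0 OR 0 = 0
G10 = G1 XOR G9 = 0 XOR 0 = 0
G11 = G6 NOR G7 = 1 NOR 0 = 0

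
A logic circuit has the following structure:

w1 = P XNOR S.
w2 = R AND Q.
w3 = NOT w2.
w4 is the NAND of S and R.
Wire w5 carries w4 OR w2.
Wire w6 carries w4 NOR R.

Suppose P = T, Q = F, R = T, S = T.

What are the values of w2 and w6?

w2 = R AND Q = T AND F = F
w4 = S NAND R = T NAND T = F
w6 = w4 NOR R = F NOR T = F

w2 = F  w6 = F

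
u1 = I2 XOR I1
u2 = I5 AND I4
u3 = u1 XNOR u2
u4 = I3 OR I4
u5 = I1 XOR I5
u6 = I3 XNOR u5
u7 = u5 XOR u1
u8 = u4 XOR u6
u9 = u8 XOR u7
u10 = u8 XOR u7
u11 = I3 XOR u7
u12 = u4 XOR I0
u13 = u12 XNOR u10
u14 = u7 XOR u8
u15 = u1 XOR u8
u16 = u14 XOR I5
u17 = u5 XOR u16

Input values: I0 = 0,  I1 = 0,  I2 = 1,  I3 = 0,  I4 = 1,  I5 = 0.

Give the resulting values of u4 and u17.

u4 = 1; u17 = 1

u1 = I2 XOR I1 = 1 XOR 0 = 1
u4 = I3 OR I4 = 0 OR 1 = 1
u5 = I1 XOR I5 = 0 XOR 0 = 0
u6 = I3 XNOR u5 = 0 XNOR 0 = 1
u7 = u5 XOR u1 = 0 XOR 1 = 1
u8 = u4 XOR u6 = 1 XOR 1 = 0
u14 = u7 XOR u8 = 1 XOR 0 = 1
u16 = u14 XOR I5 = 1 XOR 0 = 1
u17 = u5 XOR u16 = 0 XOR 1 = 1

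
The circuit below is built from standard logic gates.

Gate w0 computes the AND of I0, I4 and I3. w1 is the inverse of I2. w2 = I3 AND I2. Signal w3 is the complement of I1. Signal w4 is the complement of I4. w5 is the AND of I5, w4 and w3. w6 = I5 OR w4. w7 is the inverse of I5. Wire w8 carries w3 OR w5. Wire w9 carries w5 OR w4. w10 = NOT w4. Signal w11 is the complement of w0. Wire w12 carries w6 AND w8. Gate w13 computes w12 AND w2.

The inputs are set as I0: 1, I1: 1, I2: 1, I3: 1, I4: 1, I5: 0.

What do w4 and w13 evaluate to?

w4 = 0, w13 = 0

w2 = I3 AND I2 = 1 AND 1 = 1
w3 = NOT I1 = NOT 1 = 0
w4 = NOT I4 = NOT 1 = 0
w5 = I5 AND w4 AND w3 = 0 AND 0 AND 0 = 0
w6 = I5 OR w4 = 0 OR 0 = 0
w8 = w3 OR w5 = 0 OR 0 = 0
w12 = w6 AND w8 = 0 AND 0 = 0
w13 = w12 AND w2 = 0 AND 1 = 0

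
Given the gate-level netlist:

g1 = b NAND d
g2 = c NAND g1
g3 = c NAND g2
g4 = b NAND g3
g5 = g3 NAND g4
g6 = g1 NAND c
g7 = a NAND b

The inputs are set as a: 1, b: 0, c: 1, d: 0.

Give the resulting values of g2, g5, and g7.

g2 = 0; g5 = 0; g7 = 1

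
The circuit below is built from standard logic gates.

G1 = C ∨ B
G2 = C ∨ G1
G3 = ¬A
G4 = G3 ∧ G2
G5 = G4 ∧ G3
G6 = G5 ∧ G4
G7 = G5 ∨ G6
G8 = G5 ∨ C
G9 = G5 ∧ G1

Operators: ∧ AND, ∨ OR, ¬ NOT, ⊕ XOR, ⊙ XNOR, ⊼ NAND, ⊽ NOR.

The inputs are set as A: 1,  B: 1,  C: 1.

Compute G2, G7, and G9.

G1 = C OR B = 1 OR 1 = 1
G2 = C OR G1 = 1 OR 1 = 1
G3 = NOT A = NOT 1 = 0
G4 = G3 AND G2 = 0 AND 1 = 0
G5 = G4 AND G3 = 0 AND 0 = 0
G6 = G5 AND G4 = 0 AND 0 = 0
G7 = G5 OR G6 = 0 OR 0 = 0
G9 = G5 AND G1 = 0 AND 1 = 0

G2 = 1; G7 = 0; G9 = 0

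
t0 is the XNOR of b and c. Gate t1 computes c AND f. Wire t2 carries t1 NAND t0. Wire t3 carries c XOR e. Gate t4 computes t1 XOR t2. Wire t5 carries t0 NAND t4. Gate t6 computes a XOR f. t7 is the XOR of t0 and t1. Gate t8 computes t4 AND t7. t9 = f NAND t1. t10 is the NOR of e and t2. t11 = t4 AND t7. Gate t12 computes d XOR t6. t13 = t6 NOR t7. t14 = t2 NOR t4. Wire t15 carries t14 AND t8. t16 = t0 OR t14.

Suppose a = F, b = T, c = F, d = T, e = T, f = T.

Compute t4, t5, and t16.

t0 = b XNOR c = T XNOR F = F
t1 = c AND f = F AND T = F
t2 = t1 NAND t0 = F NAND F = T
t4 = t1 XOR t2 = F XOR T = T
t5 = t0 NAND t4 = F NAND T = T
t14 = t2 NOR t4 = T NOR T = F
t16 = t0 OR t14 = F OR F = F

t4 = T; t5 = T; t16 = F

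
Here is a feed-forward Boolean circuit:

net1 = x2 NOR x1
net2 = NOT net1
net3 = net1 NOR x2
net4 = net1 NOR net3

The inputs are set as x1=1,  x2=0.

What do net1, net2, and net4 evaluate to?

net1 = 0  net2 = 1  net4 = 0

net1 = x2 NOR x1 = 0 NOR 1 = 0
net2 = NOT net1 = NOT 0 = 1
net3 = net1 NOR x2 = 0 NOR 0 = 1
net4 = net1 NOR net3 = 0 NOR 1 = 0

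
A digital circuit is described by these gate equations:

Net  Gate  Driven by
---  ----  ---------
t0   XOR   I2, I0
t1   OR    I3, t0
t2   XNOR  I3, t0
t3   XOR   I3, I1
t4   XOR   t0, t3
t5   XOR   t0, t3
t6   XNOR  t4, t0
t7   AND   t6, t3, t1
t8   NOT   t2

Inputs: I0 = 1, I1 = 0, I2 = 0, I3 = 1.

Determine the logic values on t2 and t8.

t2 = 1; t8 = 0

t0 = I2 XOR I0 = 0 XOR 1 = 1
t2 = I3 XNOR t0 = 1 XNOR 1 = 1
t8 = NOT t2 = NOT 1 = 0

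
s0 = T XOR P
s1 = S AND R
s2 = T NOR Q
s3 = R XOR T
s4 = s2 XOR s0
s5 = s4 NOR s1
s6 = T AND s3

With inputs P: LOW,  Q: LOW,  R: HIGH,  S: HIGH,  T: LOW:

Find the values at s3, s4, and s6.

s3 = HIGH  s4 = HIGH  s6 = LOW

s0 = T XOR P = LOW XOR LOW = LOW
s2 = T NOR Q = LOW NOR LOW = HIGH
s3 = R XOR T = HIGH XOR LOW = HIGH
s4 = s2 XOR s0 = HIGH XOR LOW = HIGH
s6 = T AND s3 = LOW AND HIGH = LOW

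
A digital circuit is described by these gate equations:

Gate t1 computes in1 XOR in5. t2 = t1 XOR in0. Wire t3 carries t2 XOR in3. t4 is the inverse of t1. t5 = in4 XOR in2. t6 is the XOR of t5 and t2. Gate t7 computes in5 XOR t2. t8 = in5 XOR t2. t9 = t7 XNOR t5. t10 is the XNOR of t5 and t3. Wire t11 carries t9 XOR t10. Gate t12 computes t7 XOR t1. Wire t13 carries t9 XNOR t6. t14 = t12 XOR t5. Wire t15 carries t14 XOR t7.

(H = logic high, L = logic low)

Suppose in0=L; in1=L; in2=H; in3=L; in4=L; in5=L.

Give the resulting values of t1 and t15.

t1 = in1 XOR in5 = L XOR L = L
t2 = t1 XOR in0 = L XOR L = L
t5 = in4 XOR in2 = L XOR H = H
t7 = in5 XOR t2 = L XOR L = L
t12 = t7 XOR t1 = L XOR L = L
t14 = t12 XOR t5 = L XOR H = H
t15 = t14 XOR t7 = H XOR L = H

t1 = L, t15 = H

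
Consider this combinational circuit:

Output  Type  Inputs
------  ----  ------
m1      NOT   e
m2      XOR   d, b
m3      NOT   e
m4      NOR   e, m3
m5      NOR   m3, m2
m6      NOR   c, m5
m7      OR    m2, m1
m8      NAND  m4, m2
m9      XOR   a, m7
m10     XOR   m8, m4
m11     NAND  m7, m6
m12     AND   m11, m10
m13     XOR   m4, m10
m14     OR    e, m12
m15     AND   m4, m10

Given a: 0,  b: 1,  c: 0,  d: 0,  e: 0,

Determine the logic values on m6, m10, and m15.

m2 = d XOR b = 0 XOR 1 = 1
m3 = NOT e = NOT 0 = 1
m4 = e NOR m3 = 0 NOR 1 = 0
m5 = m3 NOR m2 = 1 NOR 1 = 0
m6 = c NOR m5 = 0 NOR 0 = 1
m8 = m4 NAND m2 = 0 NAND 1 = 1
m10 = m8 XOR m4 = 1 XOR 0 = 1
m15 = m4 AND m10 = 0 AND 1 = 0

m6 = 1, m10 = 1, m15 = 0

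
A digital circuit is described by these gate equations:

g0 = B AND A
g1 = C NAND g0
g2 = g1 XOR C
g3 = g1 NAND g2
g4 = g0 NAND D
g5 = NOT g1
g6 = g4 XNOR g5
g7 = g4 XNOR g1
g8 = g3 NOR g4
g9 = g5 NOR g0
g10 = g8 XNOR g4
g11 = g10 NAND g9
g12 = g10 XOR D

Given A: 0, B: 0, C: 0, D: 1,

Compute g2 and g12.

g0 = B AND A = 0 AND 0 = 0
g1 = C NAND g0 = 0 NAND 0 = 1
g2 = g1 XOR C = 1 XOR 0 = 1
g3 = g1 NAND g2 = 1 NAND 1 = 0
g4 = g0 NAND D = 0 NAND 1 = 1
g8 = g3 NOR g4 = 0 NOR 1 = 0
g10 = g8 XNOR g4 = 0 XNOR 1 = 0
g12 = g10 XOR D = 0 XOR 1 = 1

g2 = 1, g12 = 1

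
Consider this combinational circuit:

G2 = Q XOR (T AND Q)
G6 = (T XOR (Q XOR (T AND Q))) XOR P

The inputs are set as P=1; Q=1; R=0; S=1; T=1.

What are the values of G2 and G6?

G2 = 1 XOR (1 AND 1) = 0
G6 = (1 XOR (1 XOR (1 AND 1))) XOR 1 = 0

G2 = 0  G6 = 0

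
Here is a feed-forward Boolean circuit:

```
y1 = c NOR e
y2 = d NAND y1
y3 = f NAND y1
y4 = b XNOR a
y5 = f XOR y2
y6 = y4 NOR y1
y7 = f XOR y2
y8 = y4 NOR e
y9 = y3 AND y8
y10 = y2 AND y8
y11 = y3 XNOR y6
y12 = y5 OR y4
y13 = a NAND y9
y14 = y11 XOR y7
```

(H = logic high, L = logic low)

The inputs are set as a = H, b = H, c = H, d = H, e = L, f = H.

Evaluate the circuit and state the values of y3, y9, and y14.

y3 = H, y9 = L, y14 = L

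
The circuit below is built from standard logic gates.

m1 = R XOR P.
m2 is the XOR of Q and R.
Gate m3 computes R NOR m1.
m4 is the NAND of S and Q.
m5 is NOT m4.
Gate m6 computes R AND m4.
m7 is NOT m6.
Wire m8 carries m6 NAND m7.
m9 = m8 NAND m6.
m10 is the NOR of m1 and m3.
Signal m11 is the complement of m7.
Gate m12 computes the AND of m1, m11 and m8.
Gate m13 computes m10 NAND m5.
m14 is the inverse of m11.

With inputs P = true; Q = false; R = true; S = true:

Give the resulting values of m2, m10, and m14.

m2 = true  m10 = true  m14 = false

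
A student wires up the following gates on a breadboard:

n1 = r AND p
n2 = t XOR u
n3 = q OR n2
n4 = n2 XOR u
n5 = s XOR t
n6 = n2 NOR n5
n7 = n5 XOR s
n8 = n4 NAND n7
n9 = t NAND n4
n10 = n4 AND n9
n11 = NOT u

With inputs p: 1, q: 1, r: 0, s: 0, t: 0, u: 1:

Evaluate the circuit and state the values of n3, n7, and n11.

n3 = 1  n7 = 0  n11 = 0

n2 = t XOR u = 0 XOR 1 = 1
n3 = q OR n2 = 1 OR 1 = 1
n5 = s XOR t = 0 XOR 0 = 0
n7 = n5 XOR s = 0 XOR 0 = 0
n11 = NOT u = NOT 1 = 0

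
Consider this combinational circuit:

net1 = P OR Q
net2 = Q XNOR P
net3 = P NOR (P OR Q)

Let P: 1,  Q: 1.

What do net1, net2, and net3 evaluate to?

net1 = 1 OR 1 = 1
net2 = 1 XNOR 1 = 1
net3 = 1 NOR (1 OR 1) = 0

net1 = 1, net2 = 1, net3 = 0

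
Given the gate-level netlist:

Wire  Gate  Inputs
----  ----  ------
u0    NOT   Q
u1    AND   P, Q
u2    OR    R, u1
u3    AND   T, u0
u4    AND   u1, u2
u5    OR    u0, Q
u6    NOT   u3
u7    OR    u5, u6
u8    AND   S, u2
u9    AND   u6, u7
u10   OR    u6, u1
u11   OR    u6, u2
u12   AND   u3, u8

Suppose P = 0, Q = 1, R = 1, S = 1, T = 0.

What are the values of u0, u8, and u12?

u0 = NOT Q = NOT 1 = 0
u1 = P AND Q = 0 AND 1 = 0
u2 = R OR u1 = 1 OR 0 = 1
u3 = T AND u0 = 0 AND 0 = 0
u8 = S AND u2 = 1 AND 1 = 1
u12 = u3 AND u8 = 0 AND 1 = 0

u0 = 0, u8 = 1, u12 = 0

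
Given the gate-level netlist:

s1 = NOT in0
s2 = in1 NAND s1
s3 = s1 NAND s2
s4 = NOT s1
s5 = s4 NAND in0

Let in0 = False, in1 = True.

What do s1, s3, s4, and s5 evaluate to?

s1 = True, s3 = True, s4 = False, s5 = True

s1 = NOT in0 = NOT False = True
s2 = in1 NAND s1 = True NAND True = False
s3 = s1 NAND s2 = True NAND False = True
s4 = NOT s1 = NOT True = False
s5 = s4 NAND in0 = False NAND False = True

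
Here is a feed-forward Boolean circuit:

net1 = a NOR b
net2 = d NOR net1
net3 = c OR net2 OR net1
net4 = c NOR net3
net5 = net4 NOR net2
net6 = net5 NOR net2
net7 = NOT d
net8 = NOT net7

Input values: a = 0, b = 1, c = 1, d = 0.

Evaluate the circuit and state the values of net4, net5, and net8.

net4 = 0, net5 = 0, net8 = 0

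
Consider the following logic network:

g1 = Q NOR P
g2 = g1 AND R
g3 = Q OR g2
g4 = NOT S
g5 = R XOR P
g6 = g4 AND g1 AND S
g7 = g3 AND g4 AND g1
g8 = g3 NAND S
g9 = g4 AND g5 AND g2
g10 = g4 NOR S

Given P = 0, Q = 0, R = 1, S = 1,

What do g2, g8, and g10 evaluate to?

g2 = 1, g8 = 0, g10 = 0

g1 = Q NOR P = 0 NOR 0 = 1
g2 = g1 AND R = 1 AND 1 = 1
g3 = Q OR g2 = 0 OR 1 = 1
g4 = NOT S = NOT 1 = 0
g8 = g3 NAND S = 1 NAND 1 = 0
g10 = g4 NOR S = 0 NOR 1 = 0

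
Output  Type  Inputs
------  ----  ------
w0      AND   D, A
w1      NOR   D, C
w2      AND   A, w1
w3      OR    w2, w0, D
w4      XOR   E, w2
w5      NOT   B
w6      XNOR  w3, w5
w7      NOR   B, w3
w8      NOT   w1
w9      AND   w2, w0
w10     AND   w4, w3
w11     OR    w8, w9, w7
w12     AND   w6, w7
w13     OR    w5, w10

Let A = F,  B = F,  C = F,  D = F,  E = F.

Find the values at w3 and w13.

w3 = F, w13 = T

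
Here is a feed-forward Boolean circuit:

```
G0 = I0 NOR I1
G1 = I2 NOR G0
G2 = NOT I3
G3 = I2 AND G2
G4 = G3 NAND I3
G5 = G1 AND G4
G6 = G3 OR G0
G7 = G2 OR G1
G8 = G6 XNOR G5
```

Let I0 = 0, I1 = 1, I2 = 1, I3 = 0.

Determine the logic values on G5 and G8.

G5 = 0, G8 = 0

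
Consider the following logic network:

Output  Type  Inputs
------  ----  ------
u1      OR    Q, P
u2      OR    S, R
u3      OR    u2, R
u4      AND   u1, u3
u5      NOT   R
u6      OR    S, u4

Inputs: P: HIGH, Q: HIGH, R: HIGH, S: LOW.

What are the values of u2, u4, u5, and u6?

u1 = Q OR P = HIGH OR HIGH = HIGH
u2 = S OR R = LOW OR HIGH = HIGH
u3 = u2 OR R = HIGH OR HIGH = HIGH
u4 = u1 AND u3 = HIGH AND HIGH = HIGH
u5 = NOT R = NOT HIGH = LOW
u6 = S OR u4 = LOW OR HIGH = HIGH

u2 = HIGH; u4 = HIGH; u5 = LOW; u6 = HIGH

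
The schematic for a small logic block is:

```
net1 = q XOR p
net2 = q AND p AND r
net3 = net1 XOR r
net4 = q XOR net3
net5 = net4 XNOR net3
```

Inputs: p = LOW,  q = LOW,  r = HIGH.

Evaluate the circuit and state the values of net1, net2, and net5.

net1 = q XOR p = LOW XOR LOW = LOW
net2 = q AND p AND r = LOW AND LOW AND HIGH = LOW
net3 = net1 XOR r = LOW XOR HIGH = HIGH
net4 = q XOR net3 = LOW XOR HIGH = HIGH
net5 = net4 XNOR net3 = HIGH XNOR HIGH = HIGH

net1 = LOW; net2 = LOW; net5 = HIGH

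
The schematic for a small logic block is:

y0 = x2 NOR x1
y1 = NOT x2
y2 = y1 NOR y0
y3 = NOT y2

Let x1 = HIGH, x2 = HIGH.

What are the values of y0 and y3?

y0 = LOW; y3 = LOW

y0 = x2 NOR x1 = HIGH NOR HIGH = LOW
y1 = NOT x2 = NOT HIGH = LOW
y2 = y1 NOR y0 = LOW NOR LOW = HIGH
y3 = NOT y2 = NOT HIGH = LOW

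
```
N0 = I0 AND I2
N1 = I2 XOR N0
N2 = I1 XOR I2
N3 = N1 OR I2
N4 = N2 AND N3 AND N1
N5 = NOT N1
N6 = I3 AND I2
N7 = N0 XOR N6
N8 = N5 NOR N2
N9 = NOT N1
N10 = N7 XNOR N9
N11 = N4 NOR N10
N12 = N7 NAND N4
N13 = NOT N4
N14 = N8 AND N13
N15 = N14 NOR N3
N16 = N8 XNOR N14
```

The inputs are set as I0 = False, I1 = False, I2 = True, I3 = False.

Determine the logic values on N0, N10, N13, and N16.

N0 = False  N10 = True  N13 = False  N16 = True

N0 = I0 AND I2 = False AND True = False
N1 = I2 XOR N0 = True XOR False = True
N2 = I1 XOR I2 = False XOR True = True
N3 = N1 OR I2 = True OR True = True
N4 = N2 AND N3 AND N1 = True AND True AND True = True
N5 = NOT N1 = NOT True = False
N6 = I3 AND I2 = False AND True = False
N7 = N0 XOR N6 = False XOR False = False
N8 = N5 NOR N2 = False NOR True = False
N9 = NOT N1 = NOT True = False
N10 = N7 XNOR N9 = False XNOR False = True
N13 = NOT N4 = NOT True = False
N14 = N8 AND N13 = False AND False = False
N16 = N8 XNOR N14 = False XNOR False = True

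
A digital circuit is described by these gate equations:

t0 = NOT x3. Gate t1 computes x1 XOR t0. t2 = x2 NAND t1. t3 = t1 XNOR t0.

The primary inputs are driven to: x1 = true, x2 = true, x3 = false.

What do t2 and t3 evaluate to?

t2 = true, t3 = false

t0 = NOT x3 = NOT false = true
t1 = x1 XOR t0 = true XOR true = false
t2 = x2 NAND t1 = true NAND false = true
t3 = t1 XNOR t0 = false XNOR true = false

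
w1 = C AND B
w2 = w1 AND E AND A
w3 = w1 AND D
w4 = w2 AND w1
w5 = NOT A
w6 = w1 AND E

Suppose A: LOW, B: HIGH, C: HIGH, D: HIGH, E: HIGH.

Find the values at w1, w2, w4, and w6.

w1 = HIGH, w2 = LOW, w4 = LOW, w6 = HIGH

w1 = C AND B = HIGH AND HIGH = HIGH
w2 = w1 AND E AND A = HIGH AND HIGH AND LOW = LOW
w4 = w2 AND w1 = LOW AND HIGH = LOW
w6 = w1 AND E = HIGH AND HIGH = HIGH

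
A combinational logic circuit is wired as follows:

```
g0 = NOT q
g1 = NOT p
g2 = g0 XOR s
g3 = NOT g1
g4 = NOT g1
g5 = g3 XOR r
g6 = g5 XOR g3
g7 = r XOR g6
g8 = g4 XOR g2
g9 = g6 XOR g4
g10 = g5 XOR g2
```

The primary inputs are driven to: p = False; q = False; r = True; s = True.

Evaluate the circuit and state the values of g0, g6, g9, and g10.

g0 = NOT q = NOT False = True
g1 = NOT p = NOT False = True
g2 = g0 XOR s = True XOR True = False
g3 = NOT g1 = NOT True = False
g4 = NOT g1 = NOT True = False
g5 = g3 XOR r = False XOR True = True
g6 = g5 XOR g3 = True XOR False = True
g9 = g6 XOR g4 = True XOR False = True
g10 = g5 XOR g2 = True XOR False = True

g0 = True, g6 = True, g9 = True, g10 = True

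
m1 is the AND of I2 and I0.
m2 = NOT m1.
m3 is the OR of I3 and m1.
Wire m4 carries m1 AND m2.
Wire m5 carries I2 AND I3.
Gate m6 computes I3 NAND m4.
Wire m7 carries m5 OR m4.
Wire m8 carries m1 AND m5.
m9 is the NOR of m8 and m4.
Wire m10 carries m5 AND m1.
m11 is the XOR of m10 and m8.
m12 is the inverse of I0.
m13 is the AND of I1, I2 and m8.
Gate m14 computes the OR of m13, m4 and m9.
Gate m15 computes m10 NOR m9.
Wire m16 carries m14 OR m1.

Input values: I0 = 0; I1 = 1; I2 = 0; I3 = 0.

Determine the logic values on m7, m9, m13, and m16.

m1 = I2 AND I0 = 0 AND 0 = 0
m2 = NOT m1 = NOT 0 = 1
m4 = m1 AND m2 = 0 AND 1 = 0
m5 = I2 AND I3 = 0 AND 0 = 0
m7 = m5 OR m4 = 0 OR 0 = 0
m8 = m1 AND m5 = 0 AND 0 = 0
m9 = m8 NOR m4 = 0 NOR 0 = 1
m13 = I1 AND I2 AND m8 = 1 AND 0 AND 0 = 0
m14 = m13 OR m4 OR m9 = 0 OR 0 OR 1 = 1
m16 = m14 OR m1 = 1 OR 0 = 1

m7 = 0  m9 = 1  m13 = 0  m16 = 1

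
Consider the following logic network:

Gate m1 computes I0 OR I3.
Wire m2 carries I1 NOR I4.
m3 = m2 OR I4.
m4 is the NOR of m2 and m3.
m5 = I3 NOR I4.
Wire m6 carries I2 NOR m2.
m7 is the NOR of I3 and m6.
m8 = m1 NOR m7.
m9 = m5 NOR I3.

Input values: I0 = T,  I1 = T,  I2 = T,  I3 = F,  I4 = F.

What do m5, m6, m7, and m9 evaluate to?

m5 = T, m6 = F, m7 = T, m9 = F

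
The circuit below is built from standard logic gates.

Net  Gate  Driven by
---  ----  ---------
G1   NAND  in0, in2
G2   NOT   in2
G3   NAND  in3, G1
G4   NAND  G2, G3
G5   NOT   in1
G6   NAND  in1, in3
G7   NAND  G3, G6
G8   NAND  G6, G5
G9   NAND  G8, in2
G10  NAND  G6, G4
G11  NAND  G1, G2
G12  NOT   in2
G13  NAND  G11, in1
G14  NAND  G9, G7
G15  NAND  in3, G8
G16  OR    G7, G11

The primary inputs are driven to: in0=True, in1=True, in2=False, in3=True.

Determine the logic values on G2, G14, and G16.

G2 = True, G14 = False, G16 = True

G1 = in0 NAND in2 = True NAND False = True
G2 = NOT in2 = NOT False = True
G3 = in3 NAND G1 = True NAND True = False
G5 = NOT in1 = NOT True = False
G6 = in1 NAND in3 = True NAND True = False
G7 = G3 NAND G6 = False NAND False = True
G8 = G6 NAND G5 = False NAND False = True
G9 = G8 NAND in2 = True NAND False = True
G11 = G1 NAND G2 = True NAND True = False
G14 = G9 NAND G7 = True NAND True = False
G16 = G7 OR G11 = True OR False = True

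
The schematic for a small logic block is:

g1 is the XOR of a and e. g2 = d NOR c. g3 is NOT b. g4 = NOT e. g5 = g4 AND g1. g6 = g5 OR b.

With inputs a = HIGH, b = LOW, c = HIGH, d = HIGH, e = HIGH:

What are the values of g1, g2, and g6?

g1 = LOW  g2 = LOW  g6 = LOW

g1 = a XOR e = HIGH XOR HIGH = LOW
g2 = d NOR c = HIGH NOR HIGH = LOW
g4 = NOT e = NOT HIGH = LOW
g5 = g4 AND g1 = LOW AND LOW = LOW
g6 = g5 OR b = LOW OR LOW = LOW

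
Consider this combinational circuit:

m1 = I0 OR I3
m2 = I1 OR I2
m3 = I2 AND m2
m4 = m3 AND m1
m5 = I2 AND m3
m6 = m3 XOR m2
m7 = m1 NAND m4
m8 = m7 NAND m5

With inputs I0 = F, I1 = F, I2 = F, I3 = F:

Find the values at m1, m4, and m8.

m1 = F, m4 = F, m8 = T

m1 = I0 OR I3 = F OR F = F
m2 = I1 OR I2 = F OR F = F
m3 = I2 AND m2 = F AND F = F
m4 = m3 AND m1 = F AND F = F
m5 = I2 AND m3 = F AND F = F
m7 = m1 NAND m4 = F NAND F = T
m8 = m7 NAND m5 = T NAND F = T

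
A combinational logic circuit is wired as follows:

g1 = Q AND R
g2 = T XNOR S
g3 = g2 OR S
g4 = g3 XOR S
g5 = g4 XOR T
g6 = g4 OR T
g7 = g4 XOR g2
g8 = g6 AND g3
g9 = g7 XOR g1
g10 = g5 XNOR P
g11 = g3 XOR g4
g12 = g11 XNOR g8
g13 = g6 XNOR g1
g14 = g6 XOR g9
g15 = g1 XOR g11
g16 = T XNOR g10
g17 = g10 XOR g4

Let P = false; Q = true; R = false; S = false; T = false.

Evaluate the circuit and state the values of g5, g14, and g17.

g5 = true  g14 = true  g17 = true

g1 = Q AND R = true AND false = false
g2 = T XNOR S = false XNOR false = true
g3 = g2 OR S = true OR false = true
g4 = g3 XOR S = true XOR false = true
g5 = g4 XOR T = true XOR false = true
g6 = g4 OR T = true OR false = true
g7 = g4 XOR g2 = true XOR true = false
g9 = g7 XOR g1 = false XOR false = false
g10 = g5 XNOR P = true XNOR false = false
g14 = g6 XOR g9 = true XOR false = true
g17 = g10 XOR g4 = false XOR true = true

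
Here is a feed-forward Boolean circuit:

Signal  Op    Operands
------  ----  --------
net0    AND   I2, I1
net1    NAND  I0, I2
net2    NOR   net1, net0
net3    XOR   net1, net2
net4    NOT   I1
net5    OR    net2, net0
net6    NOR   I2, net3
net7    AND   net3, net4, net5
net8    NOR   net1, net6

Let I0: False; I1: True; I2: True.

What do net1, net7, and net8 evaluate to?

net1 = True, net7 = False, net8 = False

net0 = I2 AND I1 = True AND True = True
net1 = I0 NAND I2 = False NAND True = True
net2 = net1 NOR net0 = True NOR True = False
net3 = net1 XOR net2 = True XOR False = True
net4 = NOT I1 = NOT True = False
net5 = net2 OR net0 = False OR True = True
net6 = I2 NOR net3 = True NOR True = False
net7 = net3 AND net4 AND net5 = True AND False AND True = False
net8 = net1 NOR net6 = True NOR False = False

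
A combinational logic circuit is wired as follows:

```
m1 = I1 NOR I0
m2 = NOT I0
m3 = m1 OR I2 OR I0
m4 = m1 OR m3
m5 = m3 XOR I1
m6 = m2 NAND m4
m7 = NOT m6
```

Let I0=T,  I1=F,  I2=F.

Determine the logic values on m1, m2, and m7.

m1 = I1 NOR I0 = F NOR T = F
m2 = NOT I0 = NOT T = F
m3 = m1 OR I2 OR I0 = F OR F OR T = T
m4 = m1 OR m3 = F OR T = T
m6 = m2 NAND m4 = F NAND T = T
m7 = NOT m6 = NOT T = F

m1 = F, m2 = F, m7 = F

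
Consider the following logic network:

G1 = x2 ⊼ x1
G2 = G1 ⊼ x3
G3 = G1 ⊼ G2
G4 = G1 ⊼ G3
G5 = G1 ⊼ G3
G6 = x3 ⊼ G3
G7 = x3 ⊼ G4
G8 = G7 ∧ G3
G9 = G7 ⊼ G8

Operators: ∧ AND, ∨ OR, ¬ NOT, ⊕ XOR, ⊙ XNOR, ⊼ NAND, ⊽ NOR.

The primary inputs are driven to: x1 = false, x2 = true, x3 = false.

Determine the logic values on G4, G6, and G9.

G4 = true, G6 = true, G9 = true

G1 = x2 NAND x1 = true NAND false = true
G2 = G1 NAND x3 = true NAND false = true
G3 = G1 NAND G2 = true NAND true = false
G4 = G1 NAND G3 = true NAND false = true
G6 = x3 NAND G3 = false NAND false = true
G7 = x3 NAND G4 = false NAND true = true
G8 = G7 AND G3 = true AND false = false
G9 = G7 NAND G8 = true NAND false = true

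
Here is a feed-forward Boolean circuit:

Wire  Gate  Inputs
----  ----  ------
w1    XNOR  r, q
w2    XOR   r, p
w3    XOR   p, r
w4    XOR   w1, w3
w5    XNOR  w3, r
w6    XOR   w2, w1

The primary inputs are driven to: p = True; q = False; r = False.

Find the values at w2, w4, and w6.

w1 = r XNOR q = False XNOR False = True
w2 = r XOR p = False XOR True = True
w3 = p XOR r = True XOR False = True
w4 = w1 XOR w3 = True XOR True = False
w6 = w2 XOR w1 = True XOR True = False

w2 = True; w4 = False; w6 = False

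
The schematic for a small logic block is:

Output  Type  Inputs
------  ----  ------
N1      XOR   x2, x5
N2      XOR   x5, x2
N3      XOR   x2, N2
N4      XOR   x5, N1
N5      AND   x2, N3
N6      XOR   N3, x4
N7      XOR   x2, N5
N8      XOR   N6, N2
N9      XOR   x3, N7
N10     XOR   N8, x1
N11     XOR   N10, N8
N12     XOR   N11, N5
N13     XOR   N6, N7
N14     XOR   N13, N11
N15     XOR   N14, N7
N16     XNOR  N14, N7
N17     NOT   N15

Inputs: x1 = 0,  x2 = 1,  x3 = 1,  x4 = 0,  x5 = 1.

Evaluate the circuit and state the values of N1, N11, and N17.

N1 = x2 XOR x5 = 1 XOR 1 = 0
N2 = x5 XOR x2 = 1 XOR 1 = 0
N3 = x2 XOR N2 = 1 XOR 0 = 1
N5 = x2 AND N3 = 1 AND 1 = 1
N6 = N3 XOR x4 = 1 XOR 0 = 1
N7 = x2 XOR N5 = 1 XOR 1 = 0
N8 = N6 XOR N2 = 1 XOR 0 = 1
N10 = N8 XOR x1 = 1 XOR 0 = 1
N11 = N10 XOR N8 = 1 XOR 1 = 0
N13 = N6 XOR N7 = 1 XOR 0 = 1
N14 = N13 XOR N11 = 1 XOR 0 = 1
N15 = N14 XOR N7 = 1 XOR 0 = 1
N17 = NOT N15 = NOT 1 = 0

N1 = 0; N11 = 0; N17 = 0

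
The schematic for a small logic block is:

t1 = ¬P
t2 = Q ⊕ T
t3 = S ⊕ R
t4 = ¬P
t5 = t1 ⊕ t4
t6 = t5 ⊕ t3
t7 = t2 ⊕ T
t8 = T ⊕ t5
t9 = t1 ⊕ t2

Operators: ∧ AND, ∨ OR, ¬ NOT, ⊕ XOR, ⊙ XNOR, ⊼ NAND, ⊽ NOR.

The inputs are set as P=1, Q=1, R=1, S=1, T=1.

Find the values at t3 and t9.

t1 = NOT P = NOT 1 = 0
t2 = Q XOR T = 1 XOR 1 = 0
t3 = S XOR R = 1 XOR 1 = 0
t9 = t1 XOR t2 = 0 XOR 0 = 0

t3 = 0; t9 = 0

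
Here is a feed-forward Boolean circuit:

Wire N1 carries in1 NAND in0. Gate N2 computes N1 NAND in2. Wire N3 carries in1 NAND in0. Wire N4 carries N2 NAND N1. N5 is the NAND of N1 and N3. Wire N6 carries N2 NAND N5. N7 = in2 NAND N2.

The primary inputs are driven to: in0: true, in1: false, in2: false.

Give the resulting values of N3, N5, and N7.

N1 = in1 NAND in0 = false NAND true = true
N2 = N1 NAND in2 = true NAND false = true
N3 = in1 NAND in0 = false NAND true = true
N5 = N1 NAND N3 = true NAND true = false
N7 = in2 NAND N2 = false NAND true = true

N3 = true  N5 = false  N7 = true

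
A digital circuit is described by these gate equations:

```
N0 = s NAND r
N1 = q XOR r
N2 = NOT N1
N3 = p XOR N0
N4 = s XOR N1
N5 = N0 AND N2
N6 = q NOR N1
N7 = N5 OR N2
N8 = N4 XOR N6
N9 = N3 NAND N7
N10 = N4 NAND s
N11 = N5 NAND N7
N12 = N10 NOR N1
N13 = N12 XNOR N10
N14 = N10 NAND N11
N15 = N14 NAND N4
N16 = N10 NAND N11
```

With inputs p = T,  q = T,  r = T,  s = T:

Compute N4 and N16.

N0 = s NAND r = T NAND T = F
N1 = q XOR r = T XOR T = F
N2 = NOT N1 = NOT F = T
N4 = s XOR N1 = T XOR F = T
N5 = N0 AND N2 = F AND T = F
N7 = N5 OR N2 = F OR T = T
N10 = N4 NAND s = T NAND T = F
N11 = N5 NAND N7 = F NAND T = T
N16 = N10 NAND N11 = F NAND T = T

N4 = T; N16 = T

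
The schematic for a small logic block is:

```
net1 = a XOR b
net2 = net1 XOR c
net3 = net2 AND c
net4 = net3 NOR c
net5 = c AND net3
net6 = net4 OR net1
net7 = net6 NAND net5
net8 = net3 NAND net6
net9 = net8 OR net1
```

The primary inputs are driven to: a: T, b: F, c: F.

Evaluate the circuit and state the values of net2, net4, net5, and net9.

net1 = a XOR b = T XOR F = T
net2 = net1 XOR c = T XOR F = T
net3 = net2 AND c = T AND F = F
net4 = net3 NOR c = F NOR F = T
net5 = c AND net3 = F AND F = F
net6 = net4 OR net1 = T OR T = T
net8 = net3 NAND net6 = F NAND T = T
net9 = net8 OR net1 = T OR T = T

net2 = T  net4 = T  net5 = F  net9 = T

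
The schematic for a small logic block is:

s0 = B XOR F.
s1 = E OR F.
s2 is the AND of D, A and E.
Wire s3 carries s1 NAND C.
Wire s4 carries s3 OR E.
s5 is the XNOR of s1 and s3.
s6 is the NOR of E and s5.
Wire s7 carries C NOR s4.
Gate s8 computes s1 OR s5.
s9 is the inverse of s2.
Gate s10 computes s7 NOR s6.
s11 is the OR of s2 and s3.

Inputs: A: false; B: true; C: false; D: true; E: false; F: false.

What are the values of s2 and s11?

s1 = E OR F = false OR false = false
s2 = D AND A AND E = true AND false AND false = false
s3 = s1 NAND C = false NAND false = true
s11 = s2 OR s3 = false OR true = true

s2 = false; s11 = true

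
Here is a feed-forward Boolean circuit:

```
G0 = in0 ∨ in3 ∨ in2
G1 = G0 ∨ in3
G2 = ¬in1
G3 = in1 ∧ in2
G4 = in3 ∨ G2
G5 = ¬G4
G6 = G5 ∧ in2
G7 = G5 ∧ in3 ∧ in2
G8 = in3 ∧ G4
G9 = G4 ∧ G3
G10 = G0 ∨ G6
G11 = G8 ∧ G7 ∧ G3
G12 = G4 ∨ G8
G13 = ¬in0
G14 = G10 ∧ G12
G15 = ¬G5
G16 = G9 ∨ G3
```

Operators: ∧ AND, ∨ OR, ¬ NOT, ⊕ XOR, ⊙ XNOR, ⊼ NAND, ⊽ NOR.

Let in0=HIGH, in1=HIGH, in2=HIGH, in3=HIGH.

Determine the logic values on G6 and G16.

G6 = LOW; G16 = HIGH

G2 = NOT in1 = NOT HIGH = LOW
G3 = in1 AND in2 = HIGH AND HIGH = HIGH
G4 = in3 OR G2 = HIGH OR LOW = HIGH
G5 = NOT G4 = NOT HIGH = LOW
G6 = G5 AND in2 = LOW AND HIGH = LOW
G9 = G4 AND G3 = HIGH AND HIGH = HIGH
G16 = G9 OR G3 = HIGH OR HIGH = HIGH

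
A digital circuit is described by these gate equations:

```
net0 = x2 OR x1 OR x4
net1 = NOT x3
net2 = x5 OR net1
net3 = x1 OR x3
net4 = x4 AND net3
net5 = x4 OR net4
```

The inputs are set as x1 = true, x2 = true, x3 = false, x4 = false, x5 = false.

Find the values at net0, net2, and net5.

net0 = x2 OR x1 OR x4 = true OR true OR false = true
net1 = NOT x3 = NOT false = true
net2 = x5 OR net1 = false OR true = true
net3 = x1 OR x3 = true OR false = true
net4 = x4 AND net3 = false AND true = false
net5 = x4 OR net4 = false OR false = false

net0 = true  net2 = true  net5 = false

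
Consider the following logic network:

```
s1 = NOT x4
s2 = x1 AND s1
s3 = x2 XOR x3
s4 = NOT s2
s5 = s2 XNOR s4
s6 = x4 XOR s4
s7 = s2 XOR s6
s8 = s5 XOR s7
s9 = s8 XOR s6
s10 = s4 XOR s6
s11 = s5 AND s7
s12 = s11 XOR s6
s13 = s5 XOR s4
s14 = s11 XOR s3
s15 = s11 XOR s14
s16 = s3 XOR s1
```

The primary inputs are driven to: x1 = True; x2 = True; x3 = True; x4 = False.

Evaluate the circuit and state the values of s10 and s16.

s1 = NOT x4 = NOT False = True
s2 = x1 AND s1 = True AND True = True
s3 = x2 XOR x3 = True XOR True = False
s4 = NOT s2 = NOT True = False
s6 = x4 XOR s4 = False XOR False = False
s10 = s4 XOR s6 = False XOR False = False
s16 = s3 XOR s1 = False XOR True = True

s10 = False, s16 = True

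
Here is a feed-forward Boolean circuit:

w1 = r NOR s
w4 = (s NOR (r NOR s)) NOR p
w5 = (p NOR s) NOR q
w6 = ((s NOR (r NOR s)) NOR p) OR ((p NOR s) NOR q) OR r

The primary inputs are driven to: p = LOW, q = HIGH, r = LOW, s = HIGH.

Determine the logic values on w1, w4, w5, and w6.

w1 = LOW, w4 = HIGH, w5 = LOW, w6 = HIGH

w1 = LOW NOR HIGH = LOW
w4 = (HIGH NOR (LOW NOR HIGH)) NOR LOW = HIGH
w5 = (LOW NOR HIGH) NOR HIGH = LOW
w6 = ((HIGH NOR (LOW NOR HIGH)) NOR LOW) OR ((LOW NOR HIGH) NOR HIGH) OR LOW = HIGH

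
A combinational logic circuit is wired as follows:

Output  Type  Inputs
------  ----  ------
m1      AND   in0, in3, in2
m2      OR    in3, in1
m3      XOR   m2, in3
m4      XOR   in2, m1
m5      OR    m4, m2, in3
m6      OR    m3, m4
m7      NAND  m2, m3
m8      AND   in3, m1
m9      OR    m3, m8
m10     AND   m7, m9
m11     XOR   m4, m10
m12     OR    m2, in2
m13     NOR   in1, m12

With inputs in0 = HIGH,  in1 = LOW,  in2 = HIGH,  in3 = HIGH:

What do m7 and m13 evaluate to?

m2 = in3 OR in1 = HIGH OR LOW = HIGH
m3 = m2 XOR in3 = HIGH XOR HIGH = LOW
m7 = m2 NAND m3 = HIGH NAND LOW = HIGH
m12 = m2 OR in2 = HIGH OR HIGH = HIGH
m13 = in1 NOR m12 = LOW NOR HIGH = LOW

m7 = HIGH; m13 = LOW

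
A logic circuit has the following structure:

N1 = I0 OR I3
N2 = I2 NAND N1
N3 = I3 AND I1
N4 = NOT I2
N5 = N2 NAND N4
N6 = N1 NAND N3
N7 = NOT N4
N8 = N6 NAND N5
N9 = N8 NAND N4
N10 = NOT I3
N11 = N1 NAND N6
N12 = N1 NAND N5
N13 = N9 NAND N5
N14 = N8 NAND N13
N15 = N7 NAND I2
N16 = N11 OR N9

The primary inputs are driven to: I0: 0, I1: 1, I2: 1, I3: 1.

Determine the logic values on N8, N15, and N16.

N1 = I0 OR I3 = 0 OR 1 = 1
N2 = I2 NAND N1 = 1 NAND 1 = 0
N3 = I3 AND I1 = 1 AND 1 = 1
N4 = NOT I2 = NOT 1 = 0
N5 = N2 NAND N4 = 0 NAND 0 = 1
N6 = N1 NAND N3 = 1 NAND 1 = 0
N7 = NOT N4 = NOT 0 = 1
N8 = N6 NAND N5 = 0 NAND 1 = 1
N9 = N8 NAND N4 = 1 NAND 0 = 1
N11 = N1 NAND N6 = 1 NAND 0 = 1
N15 = N7 NAND I2 = 1 NAND 1 = 0
N16 = N11 OR N9 = 1 OR 1 = 1

N8 = 1; N15 = 0; N16 = 1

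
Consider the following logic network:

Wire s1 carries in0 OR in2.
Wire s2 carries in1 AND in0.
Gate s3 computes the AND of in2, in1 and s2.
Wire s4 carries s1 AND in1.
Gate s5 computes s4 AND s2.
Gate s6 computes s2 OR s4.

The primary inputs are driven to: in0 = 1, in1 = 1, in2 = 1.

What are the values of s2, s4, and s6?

s1 = in0 OR in2 = 1 OR 1 = 1
s2 = in1 AND in0 = 1 AND 1 = 1
s4 = s1 AND in1 = 1 AND 1 = 1
s6 = s2 OR s4 = 1 OR 1 = 1

s2 = 1  s4 = 1  s6 = 1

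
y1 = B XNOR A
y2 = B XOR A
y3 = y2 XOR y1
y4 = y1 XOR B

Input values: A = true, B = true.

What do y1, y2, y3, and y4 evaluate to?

y1 = B XNOR A = true XNOR true = true
y2 = B XOR A = true XOR true = false
y3 = y2 XOR y1 = false XOR true = true
y4 = y1 XOR B = true XOR true = false

y1 = true  y2 = false  y3 = true  y4 = false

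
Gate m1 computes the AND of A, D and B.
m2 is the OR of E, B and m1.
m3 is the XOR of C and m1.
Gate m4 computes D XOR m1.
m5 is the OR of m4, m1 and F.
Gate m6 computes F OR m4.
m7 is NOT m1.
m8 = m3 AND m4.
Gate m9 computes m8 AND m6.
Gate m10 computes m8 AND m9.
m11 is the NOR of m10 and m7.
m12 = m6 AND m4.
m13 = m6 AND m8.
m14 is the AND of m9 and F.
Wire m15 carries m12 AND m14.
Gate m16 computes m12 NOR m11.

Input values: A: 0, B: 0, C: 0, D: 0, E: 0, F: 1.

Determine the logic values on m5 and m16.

m5 = 1; m16 = 1

m1 = A AND D AND B = 0 AND 0 AND 0 = 0
m3 = C XOR m1 = 0 XOR 0 = 0
m4 = D XOR m1 = 0 XOR 0 = 0
m5 = m4 OR m1 OR F = 0 OR 0 OR 1 = 1
m6 = F OR m4 = 1 OR 0 = 1
m7 = NOT m1 = NOT 0 = 1
m8 = m3 AND m4 = 0 AND 0 = 0
m9 = m8 AND m6 = 0 AND 1 = 0
m10 = m8 AND m9 = 0 AND 0 = 0
m11 = m10 NOR m7 = 0 NOR 1 = 0
m12 = m6 AND m4 = 1 AND 0 = 0
m16 = m12 NOR m11 = 0 NOR 0 = 1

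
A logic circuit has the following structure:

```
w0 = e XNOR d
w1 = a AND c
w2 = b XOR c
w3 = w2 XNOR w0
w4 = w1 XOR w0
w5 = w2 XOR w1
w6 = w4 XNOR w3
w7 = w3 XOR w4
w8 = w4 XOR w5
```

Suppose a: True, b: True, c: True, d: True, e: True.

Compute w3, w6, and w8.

w3 = False, w6 = True, w8 = True

w0 = e XNOR d = True XNOR True = True
w1 = a AND c = True AND True = True
w2 = b XOR c = True XOR True = False
w3 = w2 XNOR w0 = False XNOR True = False
w4 = w1 XOR w0 = True XOR True = False
w5 = w2 XOR w1 = False XOR True = True
w6 = w4 XNOR w3 = False XNOR False = True
w8 = w4 XOR w5 = False XOR True = True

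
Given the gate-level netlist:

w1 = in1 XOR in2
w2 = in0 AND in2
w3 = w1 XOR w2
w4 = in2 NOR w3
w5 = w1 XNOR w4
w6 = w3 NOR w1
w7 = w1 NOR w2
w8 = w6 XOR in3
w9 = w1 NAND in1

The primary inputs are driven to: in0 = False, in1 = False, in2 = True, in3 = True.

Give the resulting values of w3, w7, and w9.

w3 = True  w7 = False  w9 = True

w1 = in1 XOR in2 = False XOR True = True
w2 = in0 AND in2 = False AND True = False
w3 = w1 XOR w2 = True XOR False = True
w7 = w1 NOR w2 = True NOR False = False
w9 = w1 NAND in1 = True NAND False = True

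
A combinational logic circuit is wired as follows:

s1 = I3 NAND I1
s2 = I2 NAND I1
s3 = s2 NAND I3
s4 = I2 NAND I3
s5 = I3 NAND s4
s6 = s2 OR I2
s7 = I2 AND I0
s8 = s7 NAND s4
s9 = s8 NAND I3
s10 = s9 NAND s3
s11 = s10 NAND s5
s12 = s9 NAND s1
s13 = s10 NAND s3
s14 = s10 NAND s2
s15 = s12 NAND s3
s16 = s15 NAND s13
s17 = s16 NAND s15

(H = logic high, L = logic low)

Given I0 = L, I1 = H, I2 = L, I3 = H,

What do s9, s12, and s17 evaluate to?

s9 = L; s12 = H; s17 = H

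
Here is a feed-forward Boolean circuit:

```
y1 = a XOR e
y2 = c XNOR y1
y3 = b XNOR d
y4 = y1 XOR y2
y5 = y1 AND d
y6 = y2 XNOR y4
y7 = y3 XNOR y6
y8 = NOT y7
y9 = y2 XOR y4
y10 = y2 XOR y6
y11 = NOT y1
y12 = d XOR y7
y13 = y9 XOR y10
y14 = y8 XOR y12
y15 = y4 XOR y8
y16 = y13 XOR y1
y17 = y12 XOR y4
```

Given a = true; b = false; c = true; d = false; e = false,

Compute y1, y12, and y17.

y1 = a XOR e = true XOR false = true
y2 = c XNOR y1 = true XNOR true = true
y3 = b XNOR d = false XNOR false = true
y4 = y1 XOR y2 = true XOR true = false
y6 = y2 XNOR y4 = true XNOR false = false
y7 = y3 XNOR y6 = true XNOR false = false
y12 = d XOR y7 = false XOR false = false
y17 = y12 XOR y4 = false XOR false = false

y1 = true  y12 = false  y17 = false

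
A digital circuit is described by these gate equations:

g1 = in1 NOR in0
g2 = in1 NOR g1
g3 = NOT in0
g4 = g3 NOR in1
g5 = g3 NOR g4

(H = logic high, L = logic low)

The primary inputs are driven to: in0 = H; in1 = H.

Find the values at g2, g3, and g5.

g2 = L  g3 = L  g5 = H

g1 = in1 NOR in0 = H NOR H = L
g2 = in1 NOR g1 = H NOR L = L
g3 = NOT in0 = NOT H = L
g4 = g3 NOR in1 = L NOR H = L
g5 = g3 NOR g4 = L NOR L = H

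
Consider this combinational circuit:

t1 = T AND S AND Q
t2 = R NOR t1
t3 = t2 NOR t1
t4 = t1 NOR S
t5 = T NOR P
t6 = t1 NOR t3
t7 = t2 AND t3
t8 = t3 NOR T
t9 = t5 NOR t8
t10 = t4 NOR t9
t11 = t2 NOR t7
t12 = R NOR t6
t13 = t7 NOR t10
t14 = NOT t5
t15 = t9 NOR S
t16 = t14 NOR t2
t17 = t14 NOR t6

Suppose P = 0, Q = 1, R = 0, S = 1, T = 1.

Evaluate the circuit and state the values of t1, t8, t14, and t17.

t1 = 1  t8 = 0  t14 = 1  t17 = 0

t1 = T AND S AND Q = 1 AND 1 AND 1 = 1
t2 = R NOR t1 = 0 NOR 1 = 0
t3 = t2 NOR t1 = 0 NOR 1 = 0
t5 = T NOR P = 1 NOR 0 = 0
t6 = t1 NOR t3 = 1 NOR 0 = 0
t8 = t3 NOR T = 0 NOR 1 = 0
t14 = NOT t5 = NOT 0 = 1
t17 = t14 NOR t6 = 1 NOR 0 = 0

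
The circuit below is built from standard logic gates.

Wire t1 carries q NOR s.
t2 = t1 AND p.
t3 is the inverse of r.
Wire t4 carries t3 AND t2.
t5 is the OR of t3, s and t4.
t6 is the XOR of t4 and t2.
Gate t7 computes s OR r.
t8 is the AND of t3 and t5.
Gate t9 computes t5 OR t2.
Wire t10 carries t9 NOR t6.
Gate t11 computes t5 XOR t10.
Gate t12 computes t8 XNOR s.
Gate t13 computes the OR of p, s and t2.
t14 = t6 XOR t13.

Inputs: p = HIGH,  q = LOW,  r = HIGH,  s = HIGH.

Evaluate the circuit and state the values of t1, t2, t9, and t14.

t1 = q NOR s = LOW NOR HIGH = LOW
t2 = t1 AND p = LOW AND HIGH = LOW
t3 = NOT r = NOT HIGH = LOW
t4 = t3 AND t2 = LOW AND LOW = LOW
t5 = t3 OR s OR t4 = LOW OR HIGH OR LOW = HIGH
t6 = t4 XOR t2 = LOW XOR LOW = LOW
t9 = t5 OR t2 = HIGH OR LOW = HIGH
t13 = p OR s OR t2 = HIGH OR HIGH OR LOW = HIGH
t14 = t6 XOR t13 = LOW XOR HIGH = HIGH

t1 = LOW, t2 = LOW, t9 = HIGH, t14 = HIGH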